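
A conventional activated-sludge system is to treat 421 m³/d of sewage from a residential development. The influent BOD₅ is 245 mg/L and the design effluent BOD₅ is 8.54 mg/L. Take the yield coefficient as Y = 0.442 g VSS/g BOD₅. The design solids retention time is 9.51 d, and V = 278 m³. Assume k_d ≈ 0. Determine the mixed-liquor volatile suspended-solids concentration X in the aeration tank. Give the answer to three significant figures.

X ≈ 1510 mg/L

X = Y·Q·ΔS·θ_c / V = 0.442 × 421 × (245 − 8.54) × 9.51 / 278 = 1505 mg/L.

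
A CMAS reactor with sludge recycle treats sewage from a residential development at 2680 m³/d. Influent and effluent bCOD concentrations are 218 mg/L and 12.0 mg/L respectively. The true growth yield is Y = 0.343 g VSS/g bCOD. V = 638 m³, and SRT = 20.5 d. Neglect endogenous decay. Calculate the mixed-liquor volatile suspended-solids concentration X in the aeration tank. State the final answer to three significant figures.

X = Y·Q·ΔS·θ_c / V = 0.343 × 2680 × (218 − 12.0) × 20.5 / 638 = 6085 mg/L.

X ≈ 6080 mg/L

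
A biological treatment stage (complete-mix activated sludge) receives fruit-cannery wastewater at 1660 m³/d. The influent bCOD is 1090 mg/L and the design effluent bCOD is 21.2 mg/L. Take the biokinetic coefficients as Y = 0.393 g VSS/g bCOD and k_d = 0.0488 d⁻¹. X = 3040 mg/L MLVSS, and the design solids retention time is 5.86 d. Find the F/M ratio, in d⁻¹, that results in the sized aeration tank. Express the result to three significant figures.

Rearranging the biomass balance for a CMAS with decay, V = Y·Q·ΔS·θ_c / [X·(1+k_d θ_c)] = 0.393 × 1660 × (1090 − 21.2) × 5.86 / [3040 × (1 + 0.0488 × 5.86)] = 4.09×10^6 / 3909 = 1045 m³.
F/M = Q·S₀ / (V·X) = 1660 × 1090 / (1045 × 3040) = 0.5695 g bCOD·(g VSS·d)⁻¹.

F/M ≈ 0.569 d⁻¹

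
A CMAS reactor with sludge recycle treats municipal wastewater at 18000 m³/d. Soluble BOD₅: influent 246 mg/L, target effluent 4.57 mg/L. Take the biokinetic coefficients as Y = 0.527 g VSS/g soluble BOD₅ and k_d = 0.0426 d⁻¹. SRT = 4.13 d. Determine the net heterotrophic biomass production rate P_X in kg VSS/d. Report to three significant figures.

P_X ≈ 1950 kg VSS/d

Correct the yield for decay: Y_obs = Y/(1 + k_d θ_c) = 0.527 / (1 + 0.0426 × 4.13) = 0.527 / 1.176 = 0.4482.
Substrate removed = Q·(S₀ − S) = 18000 m³/d × (246 − 4.57) g/m³ = 4.35×10^6 g/d = 4346 kg/d.
Biomass produced: P_X = Y_obs·Q·ΔS = 0.4482 × 4346 ≈ 1948 kg VSS/d.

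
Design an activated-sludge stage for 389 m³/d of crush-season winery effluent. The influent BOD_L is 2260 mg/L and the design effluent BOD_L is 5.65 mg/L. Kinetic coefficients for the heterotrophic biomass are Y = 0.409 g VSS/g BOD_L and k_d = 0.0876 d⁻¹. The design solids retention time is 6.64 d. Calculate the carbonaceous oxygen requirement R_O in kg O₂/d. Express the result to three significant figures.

Observed yield with endogenous decay: Y_obs = Y / (1 + k_d·θ_c) = 0.409 / (1 + 0.0876 × 6.64) = 0.409 / 1.582 = 0.2586 g VSS/g BOD_L.
ΔS = 2260 − 5.65 = 2254 mg/L, so the substrate removal rate is 389 × 2254/1000 = 876.9 kg BOD_L/d.
Net sludge production P_X = 0.2586 × 876.9 = 226.8 kg VSS/d.
R_O = Q·(S₀ − S) − 1.42·P_X = 876.9 − 1.42 × 226.8 = 554.9 kg O₂/d.

R_O ≈ 555 kg O₂/d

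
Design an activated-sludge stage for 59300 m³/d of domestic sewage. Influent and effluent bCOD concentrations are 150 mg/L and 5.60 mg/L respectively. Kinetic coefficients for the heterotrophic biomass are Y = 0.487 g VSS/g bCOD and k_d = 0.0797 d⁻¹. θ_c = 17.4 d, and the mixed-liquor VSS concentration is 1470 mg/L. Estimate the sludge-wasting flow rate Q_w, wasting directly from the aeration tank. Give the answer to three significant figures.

Q_w ≈ 1190 m³/d

From the SRT design equation V = Y Q (S₀−S) θ_c / [X (1 + k_d θ_c)] = 0.487 × 59300 × (150 − 5.60) × 17.4 / [1470 × (1 + 0.0797 × 17.4)] = 7.26×10^7 / 3509 = 20681 m³.
Wasting from the aeration tank: Q_w = V / θ_c = 20681 / 17.4 = 1189 m³/d.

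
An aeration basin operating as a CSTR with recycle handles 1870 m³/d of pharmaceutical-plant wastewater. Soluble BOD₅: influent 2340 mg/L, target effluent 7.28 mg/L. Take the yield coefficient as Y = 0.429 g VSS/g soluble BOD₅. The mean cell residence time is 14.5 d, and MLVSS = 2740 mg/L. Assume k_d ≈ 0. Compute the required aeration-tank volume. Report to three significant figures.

V ≈ 9900 m³

With k_d = 0 the design equation reduces to V = Y Q (S₀−S) θ_c / X = 0.429 × 1870 × (2340 − 7.28) × 14.5 / 2740 = 9903 m³.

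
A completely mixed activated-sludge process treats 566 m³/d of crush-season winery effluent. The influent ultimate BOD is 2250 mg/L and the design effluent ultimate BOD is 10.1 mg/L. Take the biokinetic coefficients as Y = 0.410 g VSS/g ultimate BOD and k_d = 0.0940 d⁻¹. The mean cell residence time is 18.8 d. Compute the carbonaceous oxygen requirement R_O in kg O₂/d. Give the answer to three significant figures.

The observed yield is Y_obs = Y/(1 + k_d·θ_c) = 0.410 / (1 + 0.0940 × 18.8) = 0.410 / 2.767 = 0.1482 g VSS per g ultimate BOD removed.
Mass of ultimate BOD removed per day: Q(S₀ − S) = 566 × 2240 g/m³ = 1268 kg/d.
P_X = Y_obs·Q·(S₀ − S) = 0.1482 × 1268 = 187.8 kg VSS/d.
R_O = Q·(S₀ − S) − 1.42·P_X = 1268 − 1.42 × 187.8 = 1001 kg O₂/d.

R_O ≈ 1000 kg O₂/d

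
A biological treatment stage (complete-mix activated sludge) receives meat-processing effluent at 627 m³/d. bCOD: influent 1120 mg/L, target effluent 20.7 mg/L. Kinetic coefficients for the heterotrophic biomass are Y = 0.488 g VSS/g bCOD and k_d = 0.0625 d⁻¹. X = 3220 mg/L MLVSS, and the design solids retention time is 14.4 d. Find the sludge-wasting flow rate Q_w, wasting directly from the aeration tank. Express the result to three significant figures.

From the SRT design equation V = Y Q (S₀−S) θ_c / [X (1 + k_d θ_c)] = 0.488 × 627 × (1120 − 20.7) × 14.4 / [3220 × (1 + 0.0625 × 14.4)] = 4.84×10^6 / 6118 = 791.7 m³.
For wasting at MLVSS concentration, Q_w = V/θ_c = 791.7/14.4 = 54.98 m³/d.

Q_w ≈ 55.0 m³/d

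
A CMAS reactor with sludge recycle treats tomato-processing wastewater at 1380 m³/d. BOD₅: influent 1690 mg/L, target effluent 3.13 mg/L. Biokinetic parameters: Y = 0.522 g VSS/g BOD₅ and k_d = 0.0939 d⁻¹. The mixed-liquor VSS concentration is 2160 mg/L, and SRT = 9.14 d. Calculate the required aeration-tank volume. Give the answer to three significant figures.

Rearranging the biomass balance for a CMAS with decay, V = Y·Q·ΔS·θ_c / [X·(1+k_d θ_c)] = 0.522 × 1380 × (1690 − 3.13) × 9.14 / [2160 × (1 + 0.0939 × 9.14)] = 1.11×10^7 / 4014 = 2767 m³.

V ≈ 2770 m³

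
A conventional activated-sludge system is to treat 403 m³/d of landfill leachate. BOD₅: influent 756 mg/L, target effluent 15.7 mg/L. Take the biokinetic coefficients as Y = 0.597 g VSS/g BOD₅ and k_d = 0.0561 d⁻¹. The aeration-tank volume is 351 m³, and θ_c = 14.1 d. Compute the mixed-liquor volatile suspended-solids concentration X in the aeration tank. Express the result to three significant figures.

X ≈ 3990 mg/L

From V·X·(1 + k_d·θ_c) = Y·Q·(S₀ − S)·θ_c: X = 0.597 × 403 × (756 − 15.7) × 14.1 / [351 × (1 + 0.0561 × 14.1)] = 3995 mg/L.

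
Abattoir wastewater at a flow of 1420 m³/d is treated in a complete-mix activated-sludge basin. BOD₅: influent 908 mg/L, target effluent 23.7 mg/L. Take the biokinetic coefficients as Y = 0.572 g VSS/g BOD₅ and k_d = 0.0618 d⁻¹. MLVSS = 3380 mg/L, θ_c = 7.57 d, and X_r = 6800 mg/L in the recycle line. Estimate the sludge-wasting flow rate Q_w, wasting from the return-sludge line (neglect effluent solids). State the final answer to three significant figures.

Q_w ≈ 72.0 m³/d

From the SRT design equation V = Y Q (S₀−S) θ_c / [X (1 + k_d θ_c)] = 0.572 × 1420 × (908 − 23.7) × 7.57 / [3380 × (1 + 0.0618 × 7.57)] = 5.44×10^6 / 4961 = 1096 m³.
θ_c = V·X/(Q_w·X_r) when wasting from the recycle, so Q_w = V·X/(θ_c·X_r) = 1096 × 3380 / (7.57 × 6800) = 71.96 m³/d.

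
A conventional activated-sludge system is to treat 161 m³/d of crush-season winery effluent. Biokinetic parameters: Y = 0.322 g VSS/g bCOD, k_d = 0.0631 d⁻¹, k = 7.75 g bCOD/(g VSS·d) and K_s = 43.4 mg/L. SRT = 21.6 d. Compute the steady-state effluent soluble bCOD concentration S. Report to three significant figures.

For a completely mixed reactor with recycle the Lawrence–McCarty relation gives S = K_s·(1 + k_d·θ_c) / [θ_c·(Y·k − k_d) − 1] = 43.4 × (1 + 0.0631 × 21.6) / [21.6 × (0.322 × 7.75 − 0.0631) − 1] = 102.6 / 51.54 = 1.990 mg/L.

S ≈ 1.99 mg/L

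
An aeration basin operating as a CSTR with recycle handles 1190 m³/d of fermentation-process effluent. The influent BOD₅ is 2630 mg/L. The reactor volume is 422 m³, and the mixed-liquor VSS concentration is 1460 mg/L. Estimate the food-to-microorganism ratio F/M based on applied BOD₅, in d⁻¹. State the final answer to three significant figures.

F/M = applied load / biomass = Q·S₀/(V·X) = 1190 × 2630 / (422.0 × 1460) = 5.080 d⁻¹.

F/M ≈ 5.08 d⁻¹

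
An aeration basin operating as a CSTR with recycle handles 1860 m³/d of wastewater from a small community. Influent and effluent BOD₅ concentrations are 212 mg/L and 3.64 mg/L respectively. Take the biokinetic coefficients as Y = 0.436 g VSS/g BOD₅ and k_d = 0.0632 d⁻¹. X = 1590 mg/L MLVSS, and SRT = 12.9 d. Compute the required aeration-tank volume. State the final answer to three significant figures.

V ≈ 755 m³

From the SRT design equation V = Y Q (S₀−S) θ_c / [X (1 + k_d θ_c)] = 0.436 × 1860 × (212 − 3.64) × 12.9 / [1590 × (1 + 0.0632 × 12.9)] = 2.18×10^6 / 2886 = 755.2 m³.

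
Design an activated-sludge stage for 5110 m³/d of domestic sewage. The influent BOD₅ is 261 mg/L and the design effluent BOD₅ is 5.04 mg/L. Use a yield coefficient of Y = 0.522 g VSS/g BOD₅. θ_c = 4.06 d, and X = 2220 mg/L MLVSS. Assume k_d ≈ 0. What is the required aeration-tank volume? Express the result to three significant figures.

Biomass mass balance (decay neglected): V·X = Y·Q·(S₀ − S)·θ_c, so V = 0.522 × 5110 × (261 − 5.04) × 4.06 / 2220 = 1249 m³.

V ≈ 1250 m³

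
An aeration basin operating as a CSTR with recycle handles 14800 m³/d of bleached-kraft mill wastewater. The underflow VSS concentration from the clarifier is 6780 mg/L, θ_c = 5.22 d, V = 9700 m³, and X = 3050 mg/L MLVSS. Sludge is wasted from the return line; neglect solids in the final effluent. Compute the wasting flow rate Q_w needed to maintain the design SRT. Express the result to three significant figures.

Q_w = (V·X)/(θ_c X_r) = 9700 × 3050 / (5.22 × 6780) = 835.9 m³/d.

Q_w ≈ 836 m³/d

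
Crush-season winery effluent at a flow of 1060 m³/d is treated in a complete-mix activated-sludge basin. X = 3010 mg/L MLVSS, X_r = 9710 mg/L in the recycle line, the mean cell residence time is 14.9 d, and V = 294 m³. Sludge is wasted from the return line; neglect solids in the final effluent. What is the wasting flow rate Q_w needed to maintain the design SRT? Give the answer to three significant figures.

Q_w ≈ 6.12 m³/d

Q_w = (V·X)/(θ_c X_r) = 294.0 × 3010 / (14.9 × 9710) = 6.117 m³/d.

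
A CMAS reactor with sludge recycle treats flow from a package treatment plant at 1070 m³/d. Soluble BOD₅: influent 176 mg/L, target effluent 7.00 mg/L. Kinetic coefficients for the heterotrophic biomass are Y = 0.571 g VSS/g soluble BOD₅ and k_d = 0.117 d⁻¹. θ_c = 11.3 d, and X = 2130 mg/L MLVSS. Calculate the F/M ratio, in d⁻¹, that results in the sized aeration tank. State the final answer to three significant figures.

F/M ≈ 0.375 d⁻¹

Steady-state biomass mass balance: V·X·(1 + k_d·θ_c) = Y·Q·(S₀ − S)·θ_c, so V = 0.571 × 1070 × (176 − 7.00) × 11.3 / [2130 × (1 + 0.117 × 11.3)] = 1.17×10^6 / 4946 = 235.9 m³.
Food-to-microorganism ratio F/M = Q S₀ / (V X) = 1070 × 176 / (235.9 × 2130) = 0.3748 d⁻¹.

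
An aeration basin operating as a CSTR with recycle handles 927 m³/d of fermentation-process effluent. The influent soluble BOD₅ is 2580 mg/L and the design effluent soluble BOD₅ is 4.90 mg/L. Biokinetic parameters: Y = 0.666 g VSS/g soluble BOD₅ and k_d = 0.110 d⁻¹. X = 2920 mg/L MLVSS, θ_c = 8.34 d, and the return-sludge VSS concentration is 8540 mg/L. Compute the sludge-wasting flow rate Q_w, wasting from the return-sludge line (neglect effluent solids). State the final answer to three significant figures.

Q_w ≈ 97.1 m³/d

Steady-state biomass mass balance: V·X·(1 + k_d·θ_c) = Y·Q·(S₀ − S)·θ_c, so V = 0.666 × 927 × (2580 − 4.90) × 8.34 / [2920 × (1 + 0.110 × 8.34)] = 1.33×10^7 / 5599 = 2368 m³.
Q_w = (V·X)/(θ_c X_r) = 2368 × 2920 / (8.34 × 8540) = 97.09 m³/d.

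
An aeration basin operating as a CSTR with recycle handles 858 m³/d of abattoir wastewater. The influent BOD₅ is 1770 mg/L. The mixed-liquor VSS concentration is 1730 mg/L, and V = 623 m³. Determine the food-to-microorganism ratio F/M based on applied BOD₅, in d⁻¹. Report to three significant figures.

F/M = Q·S₀ / (V·X) = 858 × 1770 / (623.0 × 1730) = 1.409 g BOD₅·(g VSS·d)⁻¹.

F/M ≈ 1.41 d⁻¹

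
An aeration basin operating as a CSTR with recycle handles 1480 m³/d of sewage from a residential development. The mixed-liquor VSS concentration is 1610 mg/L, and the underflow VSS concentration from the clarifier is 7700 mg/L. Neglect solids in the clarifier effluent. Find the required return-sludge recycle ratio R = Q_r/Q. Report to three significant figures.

Solids balance on the clarifier gives (1+R)X = R·X_r, so R = X/(X_r − X) = 1610 / (7700 − 1610) = 0.2644.

R ≈ 0.264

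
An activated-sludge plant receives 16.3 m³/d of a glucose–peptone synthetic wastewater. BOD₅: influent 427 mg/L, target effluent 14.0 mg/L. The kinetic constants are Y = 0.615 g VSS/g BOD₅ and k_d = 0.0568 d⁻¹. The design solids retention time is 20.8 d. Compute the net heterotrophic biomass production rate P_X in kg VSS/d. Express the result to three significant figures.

P_X ≈ 1.90 kg VSS/d

Observed yield with endogenous decay: Y_obs = Y / (1 + k_d·θ_c) = 0.615 / (1 + 0.0568 × 20.8) = 0.615 / 2.181 = 0.2819 g VSS/g BOD₅.
Mass of BOD₅ removed per day: Q(S₀ − S) = 16.3 × 413.0 g/m³ = 6.732 kg/d.
Net biomass production P_X = Y_obs × Q·(S₀ − S) = 0.2819 × 6.732 = 1.898 kg VSS/d.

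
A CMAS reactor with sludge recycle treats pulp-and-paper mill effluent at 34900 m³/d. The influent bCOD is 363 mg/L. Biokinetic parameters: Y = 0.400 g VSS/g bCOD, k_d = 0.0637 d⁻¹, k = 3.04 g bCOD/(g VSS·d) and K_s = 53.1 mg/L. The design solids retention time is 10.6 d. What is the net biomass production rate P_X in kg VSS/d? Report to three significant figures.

Effluent substrate depends only on kinetics and SRT: S = K_s(1 + k_d θ_c) / [θ_c(Yk − k_d) − 1] = 53.1 × (1 + 0.0637 × 10.6) / [10.6 × (0.400 × 3.04 − 0.0637) − 1] = 88.95 / 11.21 = 7.932 mg/L.
Correct the yield for decay: Y_obs = Y/(1 + k_d θ_c) = 0.400 / (1 + 0.0637 × 10.6) = 0.400 / 1.675 = 0.2388.
Mass of bCOD removed per day: Q(S₀ − S) = 34900 × 355.1 g/m³ = 12392 kg/d.
P_X = Y_obs · Q(S₀ − S) = 0.2388 × 12392 = 2959 kg VSS/d.

P_X ≈ 2960 kg VSS/d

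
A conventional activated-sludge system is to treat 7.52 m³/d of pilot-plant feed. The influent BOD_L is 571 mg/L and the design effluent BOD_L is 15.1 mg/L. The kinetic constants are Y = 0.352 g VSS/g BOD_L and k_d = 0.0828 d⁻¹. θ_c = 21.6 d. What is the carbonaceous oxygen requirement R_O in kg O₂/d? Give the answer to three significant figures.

Y_obs = Y / (1 + k_d θ_c) = 0.352 / (1 + 0.0828 × 21.6) = 0.352 / 2.788 = 0.1262.
Q·(S₀ − S) = 7.52 × (571 − 15.1) × 10⁻³ = 4.180 kg/d removed.
Biomass synthesised: P_X = Y_obs × 4.180 = 0.5277 kg VSS/d.
R_O = Q·(S₀ − S) − 1.42·P_X = 4.180 − 1.42 × 0.5277 = 3.431 kg O₂/d.

R_O ≈ 3.43 kg O₂/d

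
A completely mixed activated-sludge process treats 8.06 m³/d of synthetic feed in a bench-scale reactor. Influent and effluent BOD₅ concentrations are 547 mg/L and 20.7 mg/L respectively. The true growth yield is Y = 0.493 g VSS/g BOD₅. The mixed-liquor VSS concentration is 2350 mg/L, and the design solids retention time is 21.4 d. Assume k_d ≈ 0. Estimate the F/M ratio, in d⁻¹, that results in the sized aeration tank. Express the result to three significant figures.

F/M ≈ 0.0985 d⁻¹

With k_d = 0 the design equation reduces to V = Y Q (S₀−S) θ_c / X = 0.493 × 8.06 × (547 − 20.7) × 21.4 / 2350 = 19.04 m³.
F/M = applied load / biomass = Q·S₀/(V·X) = 8.06 × 547 / (19.04 × 2350) = 0.09851 d⁻¹.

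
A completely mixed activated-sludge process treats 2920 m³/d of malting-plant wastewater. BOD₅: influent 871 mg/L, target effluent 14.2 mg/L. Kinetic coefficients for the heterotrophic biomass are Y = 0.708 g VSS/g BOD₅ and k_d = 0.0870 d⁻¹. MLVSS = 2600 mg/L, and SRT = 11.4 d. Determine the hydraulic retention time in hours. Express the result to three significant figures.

Steady-state biomass mass balance: V·X·(1 + k_d·θ_c) = Y·Q·(S₀ − S)·θ_c, so V = 0.708 × 2920 × (871 − 14.2) × 11.4 / [2600 × (1 + 0.0870 × 11.4)] = 2.02×10^7 / 5179 = 3899 m³.
HRT = V/Q = 3899 m³ / 2920 m³·d⁻¹ = 1.335 d × 24 = 32.05 h.

τ ≈ 32.0 h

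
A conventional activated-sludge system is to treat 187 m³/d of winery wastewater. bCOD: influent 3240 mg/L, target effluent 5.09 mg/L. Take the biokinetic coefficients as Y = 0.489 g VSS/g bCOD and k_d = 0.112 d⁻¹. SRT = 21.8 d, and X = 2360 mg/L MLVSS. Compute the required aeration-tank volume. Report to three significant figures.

V ≈ 794 m³

Rearranging the biomass balance for a CMAS with decay, V = Y·Q·ΔS·θ_c / [X·(1+k_d θ_c)] = 0.489 × 187 × (3240 − 5.09) × 21.8 / [2360 × (1 + 0.112 × 21.8)] = 6.45×10^6 / 8122 = 794.0 m³.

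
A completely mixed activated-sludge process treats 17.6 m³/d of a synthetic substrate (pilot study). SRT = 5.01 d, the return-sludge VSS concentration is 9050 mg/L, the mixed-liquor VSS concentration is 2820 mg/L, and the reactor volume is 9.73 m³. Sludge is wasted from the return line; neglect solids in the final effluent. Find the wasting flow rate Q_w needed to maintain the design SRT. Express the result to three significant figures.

Wasting from the return line (neglecting effluent solids): Q_w = V·X / (θ_c·X_r) = 9.730 × 2820 / (5.01 × 9050) = 0.6052 m³/d.

Q_w ≈ 0.605 m³/d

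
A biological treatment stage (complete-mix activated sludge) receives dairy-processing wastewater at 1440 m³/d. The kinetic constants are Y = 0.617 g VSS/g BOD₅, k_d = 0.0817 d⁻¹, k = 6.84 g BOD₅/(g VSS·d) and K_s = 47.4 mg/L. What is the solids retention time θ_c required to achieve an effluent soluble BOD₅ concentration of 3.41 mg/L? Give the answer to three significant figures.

From 1/θ_c = Y·k·S/(K_s + S) − k_d: Y·k·S/(K_s+S) = 0.617 × 6.84 × 3.41 / (47.4 + 3.41) = 0.2832 d⁻¹.
θ_c = 1/(μ − k_d) = 1/(0.2832 − 0.0817) = 1/0.2015 = 4.962 d.

θ_c ≈ 4.96 d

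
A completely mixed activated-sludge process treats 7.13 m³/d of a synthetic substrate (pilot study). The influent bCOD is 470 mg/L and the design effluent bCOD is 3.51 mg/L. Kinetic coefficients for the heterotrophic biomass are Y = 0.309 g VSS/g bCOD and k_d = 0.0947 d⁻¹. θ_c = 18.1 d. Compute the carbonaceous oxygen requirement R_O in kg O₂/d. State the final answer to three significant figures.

R_O ≈ 2.79 kg O₂/d

Y_obs = Y / (1 + k_d θ_c) = 0.309 / (1 + 0.0947 × 18.1) = 0.309 / 2.714 = 0.1139.
ΔS = 470 − 3.51 = 466.5 mg/L, so the substrate removal rate is 7.13 × 466.5/1000 = 3.326 kg bCOD/d.
Biomass synthesised: P_X = Y_obs × 3.326 = 0.3787 kg VSS/d.
R_O = Q·(S₀ − S) − 1.42·P_X = 3.326 − 1.42 × 0.3787 = 2.788 kg O₂/d.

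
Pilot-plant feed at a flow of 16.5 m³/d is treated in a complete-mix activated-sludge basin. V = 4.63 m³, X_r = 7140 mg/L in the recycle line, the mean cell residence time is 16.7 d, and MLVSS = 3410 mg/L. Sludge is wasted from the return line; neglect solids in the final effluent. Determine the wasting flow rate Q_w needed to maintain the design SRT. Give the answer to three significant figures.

Wasting from the return line (neglecting effluent solids): Q_w = V·X / (θ_c·X_r) = 4.630 × 3410 / (16.7 × 7140) = 0.1324 m³/d.

Q_w ≈ 0.132 m³/d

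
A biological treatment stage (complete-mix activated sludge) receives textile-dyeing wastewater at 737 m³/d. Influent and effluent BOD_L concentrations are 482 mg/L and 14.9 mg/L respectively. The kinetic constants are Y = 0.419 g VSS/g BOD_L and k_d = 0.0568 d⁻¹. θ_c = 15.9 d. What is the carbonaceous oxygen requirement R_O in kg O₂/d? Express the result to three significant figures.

R_O ≈ 237 kg O₂/d

Correct the yield for decay: Y_obs = Y/(1 + k_d θ_c) = 0.419 / (1 + 0.0568 × 15.9) = 0.419 / 1.903 = 0.2202.
Q·(S₀ − S) = 737 × (482 − 14.9) × 10⁻³ = 344.3 kg/d removed.
P_X = Y_obs·Q·(S₀ − S) = 0.2202 × 344.3 = 75.79 kg VSS/d.
R_O = Q·(S₀ − S) − 1.42·P_X = 344.3 − 1.42 × 75.79 = 236.6 kg O₂/d.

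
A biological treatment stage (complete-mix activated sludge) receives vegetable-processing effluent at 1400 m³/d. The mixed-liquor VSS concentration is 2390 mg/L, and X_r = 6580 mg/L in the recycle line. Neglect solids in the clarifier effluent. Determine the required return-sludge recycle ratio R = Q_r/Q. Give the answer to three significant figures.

R ≈ 0.570

Mass balance around the secondary clarifier (neglecting effluent solids): R = X / (X_r − X) = 2390 / (6580 − 2390) = 0.5704.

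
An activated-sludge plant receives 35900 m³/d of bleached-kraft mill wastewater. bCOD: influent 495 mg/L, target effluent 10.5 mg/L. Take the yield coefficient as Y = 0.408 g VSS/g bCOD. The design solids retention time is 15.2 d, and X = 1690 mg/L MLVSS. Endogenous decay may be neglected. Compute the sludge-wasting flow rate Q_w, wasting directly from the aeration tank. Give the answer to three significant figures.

With k_d = 0 the design equation reduces to V = Y Q (S₀−S) θ_c / X = 0.408 × 35900 × (495 − 10.5) × 15.2 / 1690 = 63827 m³.
Wasting from the aeration tank: Q_w = V / θ_c = 63827 / 15.2 = 4199 m³/d.

Q_w ≈ 4200 m³/d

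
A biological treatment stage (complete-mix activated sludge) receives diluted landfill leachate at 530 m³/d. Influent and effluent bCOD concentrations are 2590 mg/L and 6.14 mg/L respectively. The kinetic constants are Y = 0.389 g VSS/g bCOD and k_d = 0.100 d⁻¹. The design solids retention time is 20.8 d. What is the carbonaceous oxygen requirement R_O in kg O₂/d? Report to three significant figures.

Correct the yield for decay: Y_obs = Y/(1 + k_d θ_c) = 0.389 / (1 + 0.100 × 20.8) = 0.389 / 3.080 = 0.1263.
Mass of bCOD removed per day: Q(S₀ − S) = 530 × 2584 g/m³ = 1369 kg/d.
Net sludge production P_X = 0.1263 × 1369 = 173.0 kg VSS/d.
Carbonaceous O₂ demand = substrate oxidised − cell-mass equivalent = 1369 − 1.42 × 173.0 = 1124 kg O₂/d.

R_O ≈ 1120 kg O₂/d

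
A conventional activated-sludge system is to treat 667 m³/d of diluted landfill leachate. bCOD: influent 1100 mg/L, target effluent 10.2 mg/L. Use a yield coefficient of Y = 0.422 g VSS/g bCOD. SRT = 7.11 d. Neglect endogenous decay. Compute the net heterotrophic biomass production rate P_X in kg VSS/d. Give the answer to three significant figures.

Since k_d ≈ 0, Y_obs = Y = 0.422 g VSS/g bCOD.
ΔS = 1100 − 10.2 = 1090 mg/L, so the substrate removal rate is 667 × 1090/1000 = 726.9 kg bCOD/d.
So the net sludge growth is P_X = 0.4220 × 726.9 = 306.8 kg VSS/d.

P_X ≈ 307 kg VSS/d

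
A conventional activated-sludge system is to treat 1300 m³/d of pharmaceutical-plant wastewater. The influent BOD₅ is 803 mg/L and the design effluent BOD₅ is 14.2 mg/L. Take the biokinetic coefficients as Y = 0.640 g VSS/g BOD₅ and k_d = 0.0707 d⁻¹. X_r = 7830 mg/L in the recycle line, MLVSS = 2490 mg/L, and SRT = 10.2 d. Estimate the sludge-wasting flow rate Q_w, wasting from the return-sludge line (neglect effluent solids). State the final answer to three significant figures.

From the SRT design equation V = Y Q (S₀−S) θ_c / [X (1 + k_d θ_c)] = 0.640 × 1300 × (803 − 14.2) × 10.2 / [2490 × (1 + 0.0707 × 10.2)] = 6.69×10^6 / 4286 = 1562 m³.
Wasting from the return line (neglecting effluent solids): Q_w = V·X / (θ_c·X_r) = 1562 × 2490 / (10.2 × 7830) = 48.70 m³/d.

Q_w ≈ 48.7 m³/d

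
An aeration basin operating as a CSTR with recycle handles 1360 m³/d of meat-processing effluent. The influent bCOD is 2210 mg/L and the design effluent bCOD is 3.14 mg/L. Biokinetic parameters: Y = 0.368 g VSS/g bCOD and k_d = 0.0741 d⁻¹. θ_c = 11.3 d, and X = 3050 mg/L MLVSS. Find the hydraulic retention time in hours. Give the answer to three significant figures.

From the SRT design equation V = Y Q (S₀−S) θ_c / [X (1 + k_d θ_c)] = 0.368 × 1360 × (2210 − 3.14) × 11.3 / [3050 × (1 + 0.0741 × 11.3)] = 1.25×10^7 / 5604 = 2227 m³.
Hydraulic retention time τ = V/Q = 2227 / 1360 = 1.638 d = 39.30 h.

τ ≈ 39.3 h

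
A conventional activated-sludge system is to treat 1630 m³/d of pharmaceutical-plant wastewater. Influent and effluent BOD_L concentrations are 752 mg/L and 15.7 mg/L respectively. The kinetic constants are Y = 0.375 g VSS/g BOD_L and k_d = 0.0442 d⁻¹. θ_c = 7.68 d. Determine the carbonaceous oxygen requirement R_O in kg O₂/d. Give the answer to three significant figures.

Y_obs = Y / (1 + k_d θ_c) = 0.375 / (1 + 0.0442 × 7.68) = 0.375 / 1.339 = 0.2800.
ΔS = 752 − 15.7 = 736.3 mg/L, so the substrate removal rate is 1630 × 736.3/1000 = 1200 kg BOD_L/d.
Biomass synthesised: P_X = Y_obs × 1200 = 336.0 kg VSS/d.
Carbonaceous O₂ demand = substrate oxidised − cell-mass equivalent = 1200 − 1.42 × 336.0 = 723.0 kg O₂/d.

R_O ≈ 723 kg O₂/d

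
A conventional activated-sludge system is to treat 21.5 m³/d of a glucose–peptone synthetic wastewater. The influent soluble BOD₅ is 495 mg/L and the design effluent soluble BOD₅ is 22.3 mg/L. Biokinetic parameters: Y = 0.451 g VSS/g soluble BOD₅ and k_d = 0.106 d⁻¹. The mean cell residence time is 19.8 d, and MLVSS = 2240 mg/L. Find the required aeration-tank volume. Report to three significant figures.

Steady-state biomass mass balance: V·X·(1 + k_d·θ_c) = Y·Q·(S₀ − S)·θ_c, so V = 0.451 × 21.5 × (495 − 22.3) × 19.8 / [2240 × (1 + 0.106 × 19.8)] = 9.08×10^4 / 6941 = 13.07 m³.

V ≈ 13.1 m³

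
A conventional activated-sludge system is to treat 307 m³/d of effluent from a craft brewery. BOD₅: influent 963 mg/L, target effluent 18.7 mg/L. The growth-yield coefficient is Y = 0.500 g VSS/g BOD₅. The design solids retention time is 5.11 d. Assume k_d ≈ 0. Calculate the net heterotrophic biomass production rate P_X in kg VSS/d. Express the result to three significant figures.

P_X ≈ 145 kg VSS/d

With endogenous decay neglected, the observed yield equals the true yield: Y_obs = Y = 0.500 g VSS/g BOD₅.
ΔS = 963 − 18.7 = 944.3 mg/L, so the substrate removal rate is 307 × 944.3/1000 = 289.9 kg BOD₅/d.
So the net sludge growth is P_X = 0.5000 × 289.9 = 145.0 kg VSS/d.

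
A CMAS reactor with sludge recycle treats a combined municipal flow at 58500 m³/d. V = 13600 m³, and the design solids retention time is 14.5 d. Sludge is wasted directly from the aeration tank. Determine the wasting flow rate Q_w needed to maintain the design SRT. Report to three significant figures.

With mixed-liquor wasting, θ_c = V/Q_w, so Q_w = V/θ_c = 13600/14.5 = 937.9 m³/d.

Q_w ≈ 938 m³/d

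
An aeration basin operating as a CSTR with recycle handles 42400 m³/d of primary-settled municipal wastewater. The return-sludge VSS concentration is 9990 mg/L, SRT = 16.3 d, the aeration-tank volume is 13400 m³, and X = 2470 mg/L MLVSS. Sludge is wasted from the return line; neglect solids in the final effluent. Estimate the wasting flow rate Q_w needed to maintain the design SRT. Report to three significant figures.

Wasting from the return line (neglecting effluent solids): Q_w = V·X / (θ_c·X_r) = 13400 × 2470 / (16.3 × 9990) = 203.3 m³/d.

Q_w ≈ 203 m³/d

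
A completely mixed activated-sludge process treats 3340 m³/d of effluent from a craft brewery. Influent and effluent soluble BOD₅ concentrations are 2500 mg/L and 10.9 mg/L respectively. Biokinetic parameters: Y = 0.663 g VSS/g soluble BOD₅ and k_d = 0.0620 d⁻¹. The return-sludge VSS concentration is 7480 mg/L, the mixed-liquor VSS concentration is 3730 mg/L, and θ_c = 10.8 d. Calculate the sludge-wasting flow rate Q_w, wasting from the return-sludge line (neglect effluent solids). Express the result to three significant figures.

Q_w ≈ 441 m³/d

Steady-state biomass mass balance: V·X·(1 + k_d·θ_c) = Y·Q·(S₀ − S)·θ_c, so V = 0.663 × 3340 × (2500 − 10.9) × 10.8 / [3730 × (1 + 0.0620 × 10.8)] = 5.95×10^7 / 6228 = 9559 m³.
θ_c = V·X/(Q_w·X_r) when wasting from the recycle, so Q_w = V·X/(θ_c·X_r) = 9559 × 3730 / (10.8 × 7480) = 441.4 m³/d.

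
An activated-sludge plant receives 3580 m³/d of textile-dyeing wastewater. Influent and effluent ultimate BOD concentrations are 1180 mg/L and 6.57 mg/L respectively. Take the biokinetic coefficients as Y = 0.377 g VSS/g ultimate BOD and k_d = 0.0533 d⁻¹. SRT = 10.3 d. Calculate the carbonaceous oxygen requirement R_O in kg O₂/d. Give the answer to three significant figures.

Correct the yield for decay: Y_obs = Y/(1 + k_d θ_c) = 0.377 / (1 + 0.0533 × 10.3) = 0.377 / 1.549 = 0.2434.
Q·(S₀ − S) = 3580 × (1180 − 6.57) × 10⁻³ = 4201 kg/d removed.
Biomass synthesised: P_X = Y_obs × 4201 = 1022 kg VSS/d.
R_O = Q·(S₀ − S) − 1.42·P_X = 4201 − 1.42 × 1022 = 2749 kg O₂/d.

R_O ≈ 2750 kg O₂/d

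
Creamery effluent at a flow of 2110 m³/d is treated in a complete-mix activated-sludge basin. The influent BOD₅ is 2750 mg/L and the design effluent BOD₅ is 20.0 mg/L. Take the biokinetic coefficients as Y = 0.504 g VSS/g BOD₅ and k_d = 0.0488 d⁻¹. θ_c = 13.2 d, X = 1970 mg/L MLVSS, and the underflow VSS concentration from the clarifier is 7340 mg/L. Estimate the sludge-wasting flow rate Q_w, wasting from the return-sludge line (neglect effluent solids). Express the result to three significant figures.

Q_w ≈ 241 m³/d

Rearranging the biomass balance for a CMAS with decay, V = Y·Q·ΔS·θ_c / [X·(1+k_d θ_c)] = 0.504 × 2110 × (2750 − 20.0) × 13.2 / [1970 × (1 + 0.0488 × 13.2)] = 3.83×10^7 / 3239 = 11831 m³.
Q_w = (V·X)/(θ_c X_r) = 11831 × 1970 / (13.2 × 7340) = 240.6 m³/d.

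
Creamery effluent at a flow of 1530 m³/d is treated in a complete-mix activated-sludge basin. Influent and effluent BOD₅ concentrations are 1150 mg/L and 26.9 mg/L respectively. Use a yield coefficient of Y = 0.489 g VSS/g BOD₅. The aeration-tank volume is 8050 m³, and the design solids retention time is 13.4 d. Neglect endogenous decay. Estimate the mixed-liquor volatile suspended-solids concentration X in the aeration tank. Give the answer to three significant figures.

X ≈ 1400 mg/L

Without decay, X = Y Q (S₀−S) θ_c / V = 0.489 × 1530 × (1150 − 26.9) × 13.4 / 8050 = 1399 mg/L.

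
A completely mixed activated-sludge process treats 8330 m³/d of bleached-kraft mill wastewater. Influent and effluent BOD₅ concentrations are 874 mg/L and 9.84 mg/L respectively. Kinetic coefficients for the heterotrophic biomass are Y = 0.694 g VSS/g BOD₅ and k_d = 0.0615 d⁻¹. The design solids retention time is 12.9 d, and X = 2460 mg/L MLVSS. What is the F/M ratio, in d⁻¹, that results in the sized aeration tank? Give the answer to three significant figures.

F/M ≈ 0.203 d⁻¹

From the SRT design equation V = Y Q (S₀−S) θ_c / [X (1 + k_d θ_c)] = 0.694 × 8330 × (874 − 9.84) × 12.9 / [2460 × (1 + 0.0615 × 12.9)] = 6.44×10^7 / 4412 = 14608 m³.
F/M = applied load / biomass = Q·S₀/(V·X) = 8330 × 874 / (14608 × 2460) = 0.2026 d⁻¹.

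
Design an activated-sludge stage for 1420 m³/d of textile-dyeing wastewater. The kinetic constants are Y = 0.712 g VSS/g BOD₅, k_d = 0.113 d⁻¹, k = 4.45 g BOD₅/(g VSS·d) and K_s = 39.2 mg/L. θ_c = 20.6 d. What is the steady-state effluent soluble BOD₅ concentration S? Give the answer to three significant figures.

For a completely mixed reactor with recycle the Lawrence–McCarty relation gives S = K_s·(1 + k_d·θ_c) / [θ_c·(Y·k − k_d) − 1] = 39.2 × (1 + 0.113 × 20.6) / [20.6 × (0.712 × 4.45 − 0.113) − 1] = 130.4 / 61.94 = 2.106 mg/L.

S ≈ 2.11 mg/L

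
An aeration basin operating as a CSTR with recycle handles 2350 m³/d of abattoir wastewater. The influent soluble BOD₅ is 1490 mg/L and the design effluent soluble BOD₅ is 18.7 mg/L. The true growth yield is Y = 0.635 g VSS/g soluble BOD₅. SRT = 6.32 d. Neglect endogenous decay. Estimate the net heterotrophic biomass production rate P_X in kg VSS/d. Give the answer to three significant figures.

P_X ≈ 2200 kg VSS/d

Since k_d ≈ 0, Y_obs = Y = 0.635 g VSS/g soluble BOD₅.
Q·(S₀ − S) = 2350 × (1490 − 18.7) × 10⁻³ = 3458 kg/d removed.
So the net sludge growth is P_X = 0.6350 × 3458 = 2196 kg VSS/d.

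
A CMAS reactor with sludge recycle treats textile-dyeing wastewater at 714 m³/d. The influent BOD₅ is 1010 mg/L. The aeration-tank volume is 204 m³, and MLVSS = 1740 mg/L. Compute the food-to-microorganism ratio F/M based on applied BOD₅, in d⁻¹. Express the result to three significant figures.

F/M ≈ 2.03 d⁻¹

F/M = Q·S₀ / (V·X) = 714 × 1010 / (204.0 × 1740) = 2.032 g BOD₅·(g VSS·d)⁻¹.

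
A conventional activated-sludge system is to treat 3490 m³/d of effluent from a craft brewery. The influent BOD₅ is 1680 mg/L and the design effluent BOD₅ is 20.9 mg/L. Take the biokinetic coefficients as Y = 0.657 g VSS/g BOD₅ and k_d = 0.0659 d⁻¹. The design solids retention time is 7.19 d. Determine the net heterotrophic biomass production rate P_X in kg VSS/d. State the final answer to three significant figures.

P_X ≈ 2580 kg VSS/d

Y_obs = Y / (1 + k_d θ_c) = 0.657 / (1 + 0.0659 × 7.19) = 0.657 / 1.474 = 0.4458.
ΔS = 1680 − 20.9 = 1659 mg/L, so the substrate removal rate is 3490 × 1659/1000 = 5790 kg BOD₅/d.
Net biomass production P_X = Y_obs × Q·(S₀ − S) = 0.4458 × 5790 = 2581 kg VSS/d.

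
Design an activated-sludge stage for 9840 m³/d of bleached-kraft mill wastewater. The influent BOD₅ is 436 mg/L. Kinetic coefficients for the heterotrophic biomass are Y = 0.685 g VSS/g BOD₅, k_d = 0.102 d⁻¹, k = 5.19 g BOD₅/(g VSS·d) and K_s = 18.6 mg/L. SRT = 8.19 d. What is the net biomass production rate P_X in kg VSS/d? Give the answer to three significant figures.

For a completely mixed reactor with recycle the Lawrence–McCarty relation gives S = K_s·(1 + k_d·θ_c) / [θ_c·(Y·k − k_d) − 1] = 18.6 × (1 + 0.102 × 8.19) / [8.19 × (0.685 × 5.19 − 0.102) − 1] = 34.14 / 27.28 = 1.251 mg/L.
Observed yield with endogenous decay: Y_obs = Y / (1 + k_d·θ_c) = 0.685 / (1 + 0.102 × 8.19) = 0.685 / 1.835 = 0.3732 g VSS/g BOD₅.
ΔS = 436 − 1.25 = 434.8 mg/L, so the substrate removal rate is 9840 × 434.8/1000 = 4278 kg BOD₅/d.
P_X = Y_obs · Q(S₀ − S) = 0.3732 × 4278 = 1597 kg VSS/d.

P_X ≈ 1600 kg VSS/d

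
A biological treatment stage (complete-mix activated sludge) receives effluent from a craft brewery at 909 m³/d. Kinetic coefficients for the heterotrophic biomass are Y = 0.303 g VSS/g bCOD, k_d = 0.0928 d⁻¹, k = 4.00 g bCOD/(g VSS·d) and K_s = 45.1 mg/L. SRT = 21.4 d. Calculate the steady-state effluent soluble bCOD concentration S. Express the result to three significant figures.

S ≈ 5.87 mg/L

From the Monod/SRT balance for a CMAS, S = K_s·(1+k_d θ_c)/[θ_c·(Y k − k_d) − 1] = 45.1 × (1 + 0.0928 × 21.4) / [21.4 × (0.303 × 4.00 − 0.0928) − 1] = 134.7 / 22.95 = 5.868 mg/L.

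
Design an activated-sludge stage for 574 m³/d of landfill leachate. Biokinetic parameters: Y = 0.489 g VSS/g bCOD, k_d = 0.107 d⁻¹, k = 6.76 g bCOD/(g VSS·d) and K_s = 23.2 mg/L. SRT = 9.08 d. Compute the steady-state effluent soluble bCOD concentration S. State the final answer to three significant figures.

S ≈ 1.63 mg/L

From the Monod/SRT balance for a CMAS, S = K_s·(1+k_d θ_c)/[θ_c·(Y k − k_d) − 1] = 23.2 × (1 + 0.107 × 9.08) / [9.08 × (0.489 × 6.76 − 0.107) − 1] = 45.74 / 28.04 = 1.631 mg/L.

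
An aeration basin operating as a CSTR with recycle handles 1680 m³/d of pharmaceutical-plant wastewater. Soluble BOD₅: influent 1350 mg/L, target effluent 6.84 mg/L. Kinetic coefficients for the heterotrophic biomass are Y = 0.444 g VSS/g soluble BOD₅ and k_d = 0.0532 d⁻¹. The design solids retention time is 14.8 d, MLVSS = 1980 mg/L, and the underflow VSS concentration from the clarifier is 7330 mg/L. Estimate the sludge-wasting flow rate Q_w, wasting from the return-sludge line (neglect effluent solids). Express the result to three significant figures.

Q_w ≈ 76.5 m³/d

Steady-state biomass mass balance: V·X·(1 + k_d·θ_c) = Y·Q·(S₀ − S)·θ_c, so V = 0.444 × 1680 × (1350 − 6.84) × 14.8 / [1980 × (1 + 0.0532 × 14.8)] = 1.48×10^7 / 3539 = 4190 m³.
θ_c = V·X/(Q_w·X_r) when wasting from the recycle, so Q_w = V·X/(θ_c·X_r) = 4190 × 1980 / (14.8 × 7330) = 76.47 m³/d.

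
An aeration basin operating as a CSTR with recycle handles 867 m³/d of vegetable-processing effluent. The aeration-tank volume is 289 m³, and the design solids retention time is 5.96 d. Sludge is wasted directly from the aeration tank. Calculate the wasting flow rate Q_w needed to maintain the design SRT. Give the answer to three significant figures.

Q_w ≈ 48.5 m³/d

With mixed-liquor wasting, θ_c = V/Q_w, so Q_w = V/θ_c = 289.0/5.96 = 48.49 m³/d.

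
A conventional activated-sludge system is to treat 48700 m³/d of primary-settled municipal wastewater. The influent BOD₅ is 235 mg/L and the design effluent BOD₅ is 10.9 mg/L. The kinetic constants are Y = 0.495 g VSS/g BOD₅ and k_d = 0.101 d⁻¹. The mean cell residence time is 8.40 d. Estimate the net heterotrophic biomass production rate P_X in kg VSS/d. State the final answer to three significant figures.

Y_obs = Y / (1 + k_d θ_c) = 0.495 / (1 + 0.101 × 8.40) = 0.495 / 1.848 = 0.2678.
ΔS = 235 − 10.9 = 224.1 mg/L, so the substrate removal rate is 48700 × 224.1/1000 = 10914 kg BOD₅/d.
So the net sludge growth is P_X = 0.2678 × 10914 = 2923 kg VSS/d.

P_X ≈ 2920 kg VSS/d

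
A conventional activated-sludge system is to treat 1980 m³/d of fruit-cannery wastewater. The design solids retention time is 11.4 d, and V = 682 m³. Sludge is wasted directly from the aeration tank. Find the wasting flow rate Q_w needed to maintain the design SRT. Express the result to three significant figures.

For wasting at MLVSS concentration, Q_w = V/θ_c = 682.0/11.4 = 59.82 m³/d.

Q_w ≈ 59.8 m³/d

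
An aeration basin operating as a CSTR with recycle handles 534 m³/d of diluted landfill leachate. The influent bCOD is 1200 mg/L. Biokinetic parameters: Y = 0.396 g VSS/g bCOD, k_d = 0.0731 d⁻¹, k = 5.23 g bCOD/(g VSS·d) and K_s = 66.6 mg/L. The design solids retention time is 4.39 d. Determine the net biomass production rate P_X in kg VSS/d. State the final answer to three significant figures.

From the Monod/SRT balance for a CMAS, S = K_s·(1+k_d θ_c)/[θ_c·(Y k − k_d) − 1] = 66.6 × (1 + 0.0731 × 4.39) / [4.39 × (0.396 × 5.23 − 0.0731) − 1] = 87.97 / 7.771 = 11.32 mg/L.
Y_obs = Y / (1 + k_d θ_c) = 0.396 / (1 + 0.0731 × 4.39) = 0.396 / 1.321 = 0.2998.
Substrate removed = Q·(S₀ − S) = 534 m³/d × (1200 − 11.3) g/m³ = 6.35×10^5 g/d = 634.8 kg/d.
Biomass produced: P_X = Y_obs·Q·ΔS = 0.2998 × 634.8 ≈ 190.3 kg VSS/d.

P_X ≈ 190 kg VSS/d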